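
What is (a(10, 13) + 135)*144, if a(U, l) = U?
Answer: 20880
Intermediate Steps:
(a(10, 13) + 135)*144 = (10 + 135)*144 = 145*144 = 20880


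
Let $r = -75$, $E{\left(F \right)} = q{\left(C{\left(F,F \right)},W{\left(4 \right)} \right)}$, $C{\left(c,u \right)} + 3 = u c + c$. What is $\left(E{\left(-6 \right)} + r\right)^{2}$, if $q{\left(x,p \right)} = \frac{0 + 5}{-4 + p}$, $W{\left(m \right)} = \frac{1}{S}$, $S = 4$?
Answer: $\frac{52441}{9} \approx 5826.8$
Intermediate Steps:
$W{\left(m \right)} = \frac{1}{4}$
$C{\left(c,u \right)} = -3 + c + c u$ ($C{\left(c,u \right)} = -3 + \left(u c + c\right) = -3 + \left(c u + c\right) = -3 + \left(c + c u\right) = -3 + c + c u$)
$q{\left(x,p \right)} = \frac{5}{-4 + p}$
$E{\left(F \right)} = - \frac{4}{3}$ ($E{\left(F \right)} = \frac{5}{-4 + \frac{1}{4}} = \frac{5}{- \frac{15}{4}} = 5 \left(- \frac{4}{15}\right) = - \frac{4}{3}$)
$\left(E{\left(-6 \right)} + r\right)^{2} = \left(- \frac{4}{3} - 75\right)^{2} = \left(- \frac{229}{3}\right)^{2} = \frac{52441}{9}$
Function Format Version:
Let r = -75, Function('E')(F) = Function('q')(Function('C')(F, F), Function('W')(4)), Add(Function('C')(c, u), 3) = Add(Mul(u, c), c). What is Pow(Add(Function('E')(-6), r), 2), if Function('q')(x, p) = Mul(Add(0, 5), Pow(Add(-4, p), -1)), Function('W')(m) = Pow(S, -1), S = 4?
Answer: Rational(52441, 9) ≈ 5826.8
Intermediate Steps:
Function('W')(m) = Rational(1, 4) (Function('W')(m) = Pow(4, -1) = Rational(1, 4))
Function('C')(c, u) = Add(-3, c, Mul(c, u)) (Function('C')(c, u) = Add(-3, Add(Mul(u, c), c)) = Add(-3, Add(Mul(c, u), c)) = Add(-3, Add(c, Mul(c, u))) = Add(-3, c, Mul(c, u)))
Function('q')(x, p) = Mul(5, Pow(Add(-4, p), -1))
Function('E')(F) = Rational(-4, 3) (Function('E')(F) = Mul(5, Pow(Add(-4, Rational(1, 4)), -1)) = Mul(5, Pow(Rational(-15, 4), -1)) = Mul(5, Rational(-4, 15)) = Rational(-4, 3))
Pow(Add(Function('E')(-6), r), 2) = Pow(Add(Rational(-4, 3), -75), 2) = Pow(Rational(-229, 3), 2) = Rational(52441, 9)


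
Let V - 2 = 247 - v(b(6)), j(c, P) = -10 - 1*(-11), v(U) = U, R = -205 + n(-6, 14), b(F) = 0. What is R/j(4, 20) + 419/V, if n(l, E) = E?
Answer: -47140/249 ≈ -189.32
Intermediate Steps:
R = -191 (R = -205 + 14 = -191)
j(c, P) = 1 (j(c, P) = -10 + 11 = 1)
V = 249 (V = 2 + (247 - 1*0) = 2 + (247 + 0) = 2 + 247 = 249)
R/j(4, 20) + 419/V = -191/1 + 419/249 = -191*1 + 419*(1/249) = -191 + 419/249 = -47140/249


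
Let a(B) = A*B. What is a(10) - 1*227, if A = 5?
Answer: -177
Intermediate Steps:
a(B) = 5*B
a(10) - 1*227 = 5*10 - 1*227 = 50 - 227 = -177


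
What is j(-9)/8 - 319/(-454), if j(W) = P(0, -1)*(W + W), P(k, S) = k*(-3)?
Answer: 319/454 ≈ 0.70264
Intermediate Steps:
P(k, S) = -3*k
j(W) = 0 (j(W) = (-3*0)*(W + W) = 0*(2*W) = 0)
j(-9)/8 - 319/(-454) = 0/8 - 319/(-454) = 0*(1/8) - 319*(-1/454) = 0 + 319/454 = 319/454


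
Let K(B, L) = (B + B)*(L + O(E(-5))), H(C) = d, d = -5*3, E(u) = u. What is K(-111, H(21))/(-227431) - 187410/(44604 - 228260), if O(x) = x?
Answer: 20903705535/20884533868 ≈ 1.0009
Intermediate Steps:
d = -15
H(C) = -15
K(B, L) = 2*B*(-5 + L) (K(B, L) = (B + B)*(L - 5) = (2*B)*(-5 + L) = 2*B*(-5 + L))
K(-111, H(21))/(-227431) - 187410/(44604 - 228260) = (2*(-111)*(-5 - 15))/(-227431) - 187410/(44604 - 228260) = (2*(-111)*(-20))*(-1/227431) - 187410/(-183656) = 4440*(-1/227431) - 187410*(-1/183656) = -4440/227431 + 93705/91828 = 20903705535/20884533868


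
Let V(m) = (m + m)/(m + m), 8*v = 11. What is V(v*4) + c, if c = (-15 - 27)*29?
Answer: -1217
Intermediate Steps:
v = 11/8 (v = (⅛)*11 = 11/8 ≈ 1.3750)
V(m) = 1 (V(m) = (2*m)/((2*m)) = (2*m)*(1/(2*m)) = 1)
c = -1218 (c = -42*29 = -1218)
V(v*4) + c = 1 - 1218 = -1217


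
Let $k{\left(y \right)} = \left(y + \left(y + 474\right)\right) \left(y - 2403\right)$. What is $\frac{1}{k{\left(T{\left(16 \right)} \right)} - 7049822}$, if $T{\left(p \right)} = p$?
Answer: $- \frac{1}{8257644} \approx -1.211 \cdot 10^{-7}$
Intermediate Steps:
$k{\left(y \right)} = \left(-2403 + y\right) \left(474 + 2 y\right)$ ($k{\left(y \right)} = \left(y + \left(474 + y\right)\right) \left(-2403 + y\right) = \left(474 + 2 y\right) \left(-2403 + y\right) = \left(-2403 + y\right) \left(474 + 2 y\right)$)
$\frac{1}{k{\left(T{\left(16 \right)} \right)} - 7049822} = \frac{1}{\left(-1139022 - 69312 + 2 \cdot 16^{2}\right) - 7049822} = \frac{1}{\left(-1139022 - 69312 + 2 \cdot 256\right) - 7049822} = \frac{1}{\left(-1139022 - 69312 + 512\right) - 7049822} = \frac{1}{-1207822 - 7049822} = \frac{1}{-8257644} = - \frac{1}{8257644}$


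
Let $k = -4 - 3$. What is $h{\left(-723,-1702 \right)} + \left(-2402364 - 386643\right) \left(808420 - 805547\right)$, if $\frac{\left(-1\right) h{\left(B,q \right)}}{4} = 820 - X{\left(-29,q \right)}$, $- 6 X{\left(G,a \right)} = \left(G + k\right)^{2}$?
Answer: $-8012821255$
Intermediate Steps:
$k = -7$
$X{\left(G,a \right)} = - \frac{\left(-7 + G\right)^{2}}{6}$ ($X{\left(G,a \right)} = - \frac{\left(G - 7\right)^{2}}{6} = - \frac{\left(-7 + G\right)^{2}}{6}$)
$h{\left(B,q \right)} = -4144$ ($h{\left(B,q \right)} = - 4 \left(820 - - \frac{\left(-7 - 29\right)^{2}}{6}\right) = - 4 \left(820 - - \frac{\left(-36\right)^{2}}{6}\right) = - 4 \left(820 - \left(- \frac{1}{6}\right) 1296\right) = - 4 \left(820 - -216\right) = - 4 \left(820 + 216\right) = \left(-4\right) 1036 = -4144$)
$h{\left(-723,-1702 \right)} + \left(-2402364 - 386643\right) \left(808420 - 805547\right) = -4144 + \left(-2402364 - 386643\right) \left(808420 - 805547\right) = -4144 - 8012817111 = -8012821255$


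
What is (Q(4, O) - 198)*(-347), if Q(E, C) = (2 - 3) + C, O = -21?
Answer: 76340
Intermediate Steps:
Q(E, C) = -1 + C
(Q(4, O) - 198)*(-347) = ((-1 - 21) - 198)*(-347) = (-22 - 198)*(-347) = -220*(-347) = 76340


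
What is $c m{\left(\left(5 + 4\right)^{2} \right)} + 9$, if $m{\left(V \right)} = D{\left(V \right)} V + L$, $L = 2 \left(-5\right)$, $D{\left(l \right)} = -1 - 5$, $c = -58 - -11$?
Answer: $23321$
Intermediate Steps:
$c = -47$ ($c = -58 + 11 = -47$)
$D{\left(l \right)} = -6$ ($D{\left(l \right)} = -1 - 5 = -6$)
$L = -10$
$m{\left(V \right)} = -10 - 6 V$ ($m{\left(V \right)} = - 6 V - 10 = -10 - 6 V$)
$c m{\left(\left(5 + 4\right)^{2} \right)} + 9 = - 47 \left(-10 - 6 \left(5 + 4\right)^{2}\right) + 9 = - 47 \left(-10 - 6 \cdot 9^{2}\right) + 9 = - 47 \left(-10 - 486\right) + 9 = \left(-47\right) \left(-496\right) + 9 = 23312 + 9 = 23321$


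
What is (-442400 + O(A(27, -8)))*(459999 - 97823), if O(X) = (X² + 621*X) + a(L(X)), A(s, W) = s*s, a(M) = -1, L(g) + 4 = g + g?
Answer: 196208485824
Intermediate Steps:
L(g) = -4 + 2*g (L(g) = -4 + (g + g) = -4 + 2*g)
A(s, W) = s²
O(X) = -1 + X² + 621*X (O(X) = (X² + 621*X) - 1 = -1 + X² + 621*X)
(-442400 + O(A(27, -8)))*(459999 - 97823) = (-442400 + (-1 + (27²)² + 621*27²))*(459999 - 97823) = (-442400 + (-1 + 729² + 621*729))*362176 = (-442400 + (-1 + 531441 + 452709))*362176 = (-442400 + 984149)*362176 = 541749*362176 = 196208485824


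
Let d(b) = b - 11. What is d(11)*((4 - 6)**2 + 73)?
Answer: 0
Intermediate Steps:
d(b) = -11 + b
d(11)*((4 - 6)**2 + 73) = (-11 + 11)*((4 - 6)**2 + 73) = 0*((-2)**2 + 73) = 0*(4 + 73) = 0*77 = 0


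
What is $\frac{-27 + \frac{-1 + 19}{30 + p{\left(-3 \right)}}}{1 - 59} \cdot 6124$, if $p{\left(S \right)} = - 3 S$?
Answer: $\frac{1056390}{377} \approx 2802.1$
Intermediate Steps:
$\frac{-27 + \frac{-1 + 19}{30 + p{\left(-3 \right)}}}{1 - 59} \cdot 6124 = \frac{-27 + \frac{-1 + 19}{30 - -9}}{1 - 59} \cdot 6124 = \frac{-27 + \frac{18}{30 + 9}}{-58} \cdot 6124 = \left(-27 + \frac{18}{39}\right) \left(- \frac{1}{58}\right) 6124 = \left(-27 + 18 \cdot \frac{1}{39}\right) \left(- \frac{1}{58}\right) 6124 = \left(-27 + \frac{6}{13}\right) \left(- \frac{1}{58}\right) 6124 = \left(- \frac{345}{13}\right) \left(- \frac{1}{58}\right) 6124 = \frac{345}{754} \cdot 6124 = \frac{1056390}{377}$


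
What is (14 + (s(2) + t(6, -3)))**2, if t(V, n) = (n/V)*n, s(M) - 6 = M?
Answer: 2209/4 ≈ 552.25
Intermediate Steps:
s(M) = 6 + M
t(V, n) = n**2/V
(14 + (s(2) + t(6, -3)))**2 = (14 + ((6 + 2) + (-3)**2/6))**2 = (14 + (8 + (1/6)*9))**2 = (14 + (8 + 3/2))**2 = (14 + 19/2)**2 = (47/2)**2 = 2209/4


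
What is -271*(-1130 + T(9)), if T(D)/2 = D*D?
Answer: 262328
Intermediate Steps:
T(D) = 2*D² (T(D) = 2*(D*D) = 2*D²)
-271*(-1130 + T(9)) = -271*(-1130 + 2*9²) = -271*(-1130 + 2*81) = -271*(-1130 + 162) = -271*(-968) = 262328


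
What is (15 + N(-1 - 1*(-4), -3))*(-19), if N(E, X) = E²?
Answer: -456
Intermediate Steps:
(15 + N(-1 - 1*(-4), -3))*(-19) = (15 + (-1 - 1*(-4))²)*(-19) = (15 + (-1 + 4)²)*(-19) = (15 + 3²)*(-19) = (15 + 9)*(-19) = 24*(-19) = -456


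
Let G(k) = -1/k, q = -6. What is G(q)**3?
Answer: 1/216 ≈ 0.0046296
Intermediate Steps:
G(q)**3 = (-1/(-6))**3 = (-1*(-1/6))**3 = (1/6)**3 = 1/216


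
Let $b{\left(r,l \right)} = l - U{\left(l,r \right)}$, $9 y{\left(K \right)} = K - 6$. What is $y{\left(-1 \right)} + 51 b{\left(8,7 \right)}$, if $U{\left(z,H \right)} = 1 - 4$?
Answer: $\frac{4583}{9} \approx 509.22$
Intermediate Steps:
$U{\left(z,H \right)} = -3$ ($U{\left(z,H \right)} = 1 - 4 = -3$)
$y{\left(K \right)} = - \frac{2}{3} + \frac{K}{9}$ ($y{\left(K \right)} = \frac{K - 6}{9} = \frac{-6 + K}{9} = - \frac{2}{3} + \frac{K}{9}$)
$b{\left(r,l \right)} = 3 + l$ ($b{\left(r,l \right)} = l - -3 = l + 3 = 3 + l$)
$y{\left(-1 \right)} + 51 b{\left(8,7 \right)} = \left(- \frac{2}{3} + \frac{1}{9} \left(-1\right)\right) + 51 \left(3 + 7\right) = \left(- \frac{2}{3} - \frac{1}{9}\right) + 51 \cdot 10 = - \frac{7}{9} + 510 = \frac{4583}{9}$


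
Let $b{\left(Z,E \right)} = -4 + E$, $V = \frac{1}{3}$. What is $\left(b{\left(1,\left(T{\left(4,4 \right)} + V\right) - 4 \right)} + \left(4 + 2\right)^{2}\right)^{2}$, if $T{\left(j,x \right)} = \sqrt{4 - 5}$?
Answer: $\frac{7216}{9} + \frac{170 i}{3} \approx 801.78 + 56.667 i$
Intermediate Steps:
$T{\left(j,x \right)} = i$ ($T{\left(j,x \right)} = \sqrt{-1} = i$)
$V = \frac{1}{3} \approx 0.33333$
$\left(b{\left(1,\left(T{\left(4,4 \right)} + V\right) - 4 \right)} + \left(4 + 2\right)^{2}\right)^{2} = \left(\left(-4 - \left(\frac{11}{3} - i\right)\right) + \left(4 + 2\right)^{2}\right)^{2} = \left(\left(-4 - \left(\frac{11}{3} - i\right)\right) + 6^{2}\right)^{2} = \left(\left(-4 - \left(\frac{11}{3} - i\right)\right) + 36\right)^{2} = \left(\left(- \frac{23}{3} + i\right) + 36\right)^{2} = \left(\frac{85}{3} + i\right)^{2}$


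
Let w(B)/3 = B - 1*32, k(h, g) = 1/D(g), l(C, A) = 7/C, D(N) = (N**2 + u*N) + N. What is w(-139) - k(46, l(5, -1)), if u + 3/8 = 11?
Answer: -1871111/3647 ≈ -513.05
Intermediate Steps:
u = 85/8 (u = -3/8 + 11 = 85/8 ≈ 10.625)
D(N) = N**2 + 93*N/8 (D(N) = (N**2 + 85*N/8) + N = N**2 + 93*N/8)
k(h, g) = 8/(g*(93 + 8*g)) (k(h, g) = 1/(g*(93 + 8*g)/8) = 8/(g*(93 + 8*g)))
w(B) = -96 + 3*B (w(B) = 3*(B - 1*32) = 3*(B - 32) = 3*(-32 + B) = -96 + 3*B)
w(-139) - k(46, l(5, -1)) = (-96 + 3*(-139)) - 8/((7/5)*(93 + 8*(7/5))) = (-96 - 417) - 8/((7*(1/5))*(93 + 8*(7*(1/5)))) = -513 - 8/(7/5*(93 + 8*(7/5))) = -513 - 8*5/(7*(93 + 56/5)) = -513 - 8*5/(7*521/5) = -513 - 8*5*5/(7*521) = -513 - 1*200/3647 = -513 - 200/3647 = -1871111/3647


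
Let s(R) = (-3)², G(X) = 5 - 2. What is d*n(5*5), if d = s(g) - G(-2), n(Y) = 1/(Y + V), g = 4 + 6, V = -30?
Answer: -6/5 ≈ -1.2000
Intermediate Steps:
G(X) = 3
g = 10
s(R) = 9
n(Y) = 1/(-30 + Y) (n(Y) = 1/(Y - 30) = 1/(-30 + Y))
d = 6 (d = 9 - 1*3 = 9 - 3 = 6)
d*n(5*5) = 6/(-30 + 5*5) = 6/(-30 + 25) = 6/(-5) = 6*(-⅕) = -6/5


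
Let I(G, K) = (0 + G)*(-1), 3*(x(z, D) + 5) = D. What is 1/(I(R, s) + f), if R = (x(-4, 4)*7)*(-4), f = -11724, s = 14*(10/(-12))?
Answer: -3/35480 ≈ -8.4555e-5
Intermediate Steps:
x(z, D) = -5 + D/3
s = -35/3 (s = 14*(10*(-1/12)) = 14*(-5/6) = -35/3 ≈ -11.667)
R = 308/3 (R = ((-5 + (1/3)*4)*7)*(-4) = ((-5 + 4/3)*7)*(-4) = -11/3*7*(-4) = -77/3*(-4) = 308/3 ≈ 102.67)
I(G, K) = -G (I(G, K) = G*(-1) = -G)
1/(I(R, s) + f) = 1/(-1*308/3 - 11724) = 1/(-308/3 - 11724) = 1/(-35480/3) = -3/35480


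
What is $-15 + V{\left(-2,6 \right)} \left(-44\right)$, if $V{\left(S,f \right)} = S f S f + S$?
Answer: $-6263$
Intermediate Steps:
$V{\left(S,f \right)} = S + S^{2} f^{2}$ ($V{\left(S,f \right)} = f S^{2} f + S = S^{2} f^{2} + S = S + S^{2} f^{2}$)
$-15 + V{\left(-2,6 \right)} \left(-44\right) = -15 + - 2 \left(1 - 2 \cdot 6^{2}\right) \left(-44\right) = -15 + - 2 \left(1 - 72\right) \left(-44\right) = -15 + \left(-2\right) \left(-71\right) \left(-44\right) = -15 + 142 \left(-44\right) = -15 - 6248 = -6263$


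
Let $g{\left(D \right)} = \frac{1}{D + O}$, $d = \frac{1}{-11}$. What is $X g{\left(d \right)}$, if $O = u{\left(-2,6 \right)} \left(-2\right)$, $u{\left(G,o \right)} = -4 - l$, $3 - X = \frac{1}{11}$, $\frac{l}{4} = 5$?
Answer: $\frac{32}{527} \approx 0.060721$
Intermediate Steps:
$l = 20$ ($l = 4 \cdot 5 = 20$)
$X = \frac{32}{11}$ ($X = 3 - \frac{1}{11} = \frac{32}{11} \approx 2.9091$)
$u{\left(G,o \right)} = -24$ ($u{\left(G,o \right)} = -4 - 20 = -24$)
$O = 48$ ($O = \left(-24\right) \left(-2\right) = 48$)
$d = - \frac{1}{11} \approx -0.090909$
$g{\left(D \right)} = \frac{1}{48 + D}$ ($g{\left(D \right)} = \frac{1}{D + 48} = \frac{1}{48 + D}$)
$X g{\left(d \right)} = \frac{32}{11 \left(48 - \frac{1}{11}\right)} = \frac{32}{11 \cdot \frac{527}{11}} = \frac{32}{11} \cdot \frac{11}{527} = \frac{32}{527}$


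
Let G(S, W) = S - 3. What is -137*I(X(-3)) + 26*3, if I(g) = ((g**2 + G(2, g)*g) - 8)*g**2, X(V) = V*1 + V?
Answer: -167610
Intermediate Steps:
G(S, W) = -3 + S
X(V) = 2*V (X(V) = V + V = 2*V)
I(g) = g**2*(-8 + g**2 - g) (I(g) = ((g**2 + (-3 + 2)*g) - 8)*g**2 = ((g**2 - g) - 8)*g**2 = (-8 + g**2 - g)*g**2 = g**2*(-8 + g**2 - g))
-137*I(X(-3)) + 26*3 = -137*(2*(-3))**2*(-8 + (2*(-3))**2 - 2*(-3)) + 26*3 = -137*(-6)**2*(-8 + (-6)**2 - 1*(-6)) + 78 = -4932*(-8 + 36 + 6) + 78 = -4932*34 + 78 = -137*1224 + 78 = -167688 + 78 = -167610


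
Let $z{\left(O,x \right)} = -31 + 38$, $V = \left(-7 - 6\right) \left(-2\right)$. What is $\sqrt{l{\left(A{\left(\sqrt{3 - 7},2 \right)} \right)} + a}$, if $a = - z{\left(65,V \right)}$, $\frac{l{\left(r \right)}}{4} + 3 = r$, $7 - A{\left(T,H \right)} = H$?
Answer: $1$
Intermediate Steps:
$V = 26$ ($V = \left(-13\right) \left(-2\right) = 26$)
$A{\left(T,H \right)} = 7 - H$
$l{\left(r \right)} = -12 + 4 r$
$z{\left(O,x \right)} = 7$
$a = -7$ ($a = \left(-1\right) 7 = -7$)
$\sqrt{l{\left(A{\left(\sqrt{3 - 7},2 \right)} \right)} + a} = \sqrt{\left(-12 + 4 \left(7 - 2\right)\right) - 7} = \sqrt{\left(-12 + 4 \cdot 5\right) - 7} = \sqrt{\left(-12 + 20\right) - 7} = \sqrt{8 - 7} = \sqrt{1} = 1$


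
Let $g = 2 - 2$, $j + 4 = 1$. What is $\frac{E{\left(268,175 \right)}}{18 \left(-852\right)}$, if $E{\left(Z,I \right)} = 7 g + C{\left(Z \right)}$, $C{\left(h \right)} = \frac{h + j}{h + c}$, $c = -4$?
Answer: $- \frac{265}{4048704} \approx -6.5453 \cdot 10^{-5}$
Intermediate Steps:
$j = -3$ ($j = -4 + 1 = -3$)
$g = 0$
$C{\left(h \right)} = \frac{-3 + h}{-4 + h}$ ($C{\left(h \right)} = \frac{h - 3}{h - 4} = \frac{-3 + h}{-4 + h}$)
$E{\left(Z,I \right)} = \frac{-3 + Z}{-4 + Z}$ ($E{\left(Z,I \right)} = 7 \cdot 0 + \frac{-3 + Z}{-4 + Z} = 0 + \frac{-3 + Z}{-4 + Z} = \frac{-3 + Z}{-4 + Z}$)
$\frac{E{\left(268,175 \right)}}{18 \left(-852\right)} = \frac{\frac{1}{-4 + 268} \left(-3 + 268\right)}{18 \left(-852\right)} = \frac{\frac{1}{264} \cdot 265}{-15336} = \frac{1}{264} \cdot 265 \left(- \frac{1}{15336}\right) = \frac{265}{264} \left(- \frac{1}{15336}\right) = - \frac{265}{4048704}$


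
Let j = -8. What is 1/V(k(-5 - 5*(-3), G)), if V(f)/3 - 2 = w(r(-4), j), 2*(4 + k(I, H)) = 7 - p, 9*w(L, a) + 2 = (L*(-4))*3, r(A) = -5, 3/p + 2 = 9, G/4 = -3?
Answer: 3/76 ≈ 0.039474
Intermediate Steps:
G = -12 (G = 4*(-3) = -12)
p = 3/7 (p = 3/(-2 + 9) = 3/7 ≈ 0.42857)
w(L, a) = -2/9 - 4*L/3 (w(L, a) = -2/9 + ((L*(-4))*3)/9 = -2/9 + (-4*L*3)/9 = -2/9 + (-12*L)/9 = -2/9 - 4*L/3)
k(I, H) = -5/7 (k(I, H) = -4 + (7 - 1*3/7)/2 = -4 + (7 - 3/7)/2 = -4 + (½)*(46/7) = -4 + 23/7 = -5/7)
V(f) = 76/3 (V(f) = 6 + 3*(-2/9 - 4/3*(-5)) = 6 + 3*(-2/9 + 20/3) = 6 + 3*(58/9) = 6 + 58/3 = 76/3)
1/V(k(-5 - 5*(-3), G)) = 1/(76/3) = 3/76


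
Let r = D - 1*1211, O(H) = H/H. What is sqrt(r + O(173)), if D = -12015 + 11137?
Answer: 6*I*sqrt(58) ≈ 45.695*I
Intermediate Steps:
D = -878
O(H) = 1
r = -2089 (r = -878 - 1*1211 = -878 - 1211 = -2089)
sqrt(r + O(173)) = sqrt(-2089 + 1) = sqrt(-2088) = 6*I*sqrt(58)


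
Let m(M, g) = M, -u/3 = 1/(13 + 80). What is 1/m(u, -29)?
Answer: -31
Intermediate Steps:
u = -1/31 (u = -3/(13 + 80) = -3/93 = -3*1/93 = -1/31 ≈ -0.032258)
1/m(u, -29) = 1/(-1/31) = -31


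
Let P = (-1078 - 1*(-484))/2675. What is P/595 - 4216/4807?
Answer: -6713146358/7650941375 ≈ -0.87743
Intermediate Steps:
P = -594/2675 (P = (-1078 + 484)*(1/2675) = -594*1/2675 = -594/2675 ≈ -0.22206)
P/595 - 4216/4807 = -594/2675/595 - 4216/4807 = -594/2675*1/595 - 4216*1/4807 = -594/1591625 - 4216/4807 = -6713146358/7650941375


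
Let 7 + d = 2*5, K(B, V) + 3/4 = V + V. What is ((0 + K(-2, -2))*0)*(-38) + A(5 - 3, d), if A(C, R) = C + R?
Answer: 5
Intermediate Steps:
K(B, V) = -3/4 + 2*V (K(B, V) = -3/4 + (V + V) = -3/4 + 2*V)
d = 3 (d = -7 + 2*5 = -7 + 10 = 3)
((0 + K(-2, -2))*0)*(-38) + A(5 - 3, d) = ((0 + (-3/4 + 2*(-2)))*0)*(-38) + ((5 - 3) + 3) = ((0 + (-3/4 - 4))*0)*(-38) + (2 + 3) = ((0 - 19/4)*0)*(-38) + 5 = -19/4*0*(-38) + 5 = 0*(-38) + 5 = 0 + 5 = 5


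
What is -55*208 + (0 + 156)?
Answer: -11284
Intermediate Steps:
-55*208 + (0 + 156) = -11440 + 156 = -11284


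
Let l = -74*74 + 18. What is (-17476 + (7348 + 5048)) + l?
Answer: -10538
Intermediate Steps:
l = -5458 (l = -5476 + 18 = -5458)
(-17476 + (7348 + 5048)) + l = (-17476 + (7348 + 5048)) - 5458 = (-17476 + 12396) - 5458 = -5080 - 5458 = -10538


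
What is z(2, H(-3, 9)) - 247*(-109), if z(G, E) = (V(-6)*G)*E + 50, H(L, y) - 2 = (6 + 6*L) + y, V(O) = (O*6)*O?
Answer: 26541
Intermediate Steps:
V(O) = 6*O**2 (V(O) = (6*O)*O = 6*O**2)
H(L, y) = 8 + y + 6*L (H(L, y) = 2 + ((6 + 6*L) + y) = 2 + (6 + y + 6*L) = 8 + y + 6*L)
z(G, E) = 50 + 216*E*G (z(G, E) = ((6*(-6)**2)*G)*E + 50 = ((6*36)*G)*E + 50 = (216*G)*E + 50 = 216*E*G + 50 = 50 + 216*E*G)
z(2, H(-3, 9)) - 247*(-109) = (50 + 216*(8 + 9 + 6*(-3))*2) - 247*(-109) = (50 + 216*(8 + 9 - 18)*2) + 26923 = (50 + 216*(-1)*2) + 26923 = (50 - 432) + 26923 = -382 + 26923 = 26541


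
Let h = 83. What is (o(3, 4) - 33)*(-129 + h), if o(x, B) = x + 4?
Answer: 1196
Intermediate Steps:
o(x, B) = 4 + x
(o(3, 4) - 33)*(-129 + h) = ((4 + 3) - 33)*(-129 + 83) = (7 - 33)*(-46) = -26*(-46) = 1196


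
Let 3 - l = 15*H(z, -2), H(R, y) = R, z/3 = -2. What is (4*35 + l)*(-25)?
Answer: -5825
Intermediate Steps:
z = -6 (z = 3*(-2) = -6)
l = 93 (l = 3 - 15*(-6) = 3 - 1*(-90) = 3 + 90 = 93)
(4*35 + l)*(-25) = (4*35 + 93)*(-25) = (140 + 93)*(-25) = 233*(-25) = -5825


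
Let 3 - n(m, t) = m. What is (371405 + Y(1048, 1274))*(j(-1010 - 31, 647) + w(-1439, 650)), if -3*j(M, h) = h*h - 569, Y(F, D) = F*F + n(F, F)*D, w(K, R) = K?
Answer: -58445339303/3 ≈ -1.9482e+10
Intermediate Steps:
n(m, t) = 3 - m
Y(F, D) = F² + D*(3 - F) (Y(F, D) = F*F + (3 - F)*D = F² + D*(3 - F))
j(M, h) = 569/3 - h²/3 (j(M, h) = -(h*h - 569)/3 = -(h² - 569)/3 = -(-569 + h²)/3 = 569/3 - h²/3)
(371405 + Y(1048, 1274))*(j(-1010 - 31, 647) + w(-1439, 650)) = (371405 + (1048² - 1*1274*(-3 + 1048)))*((569/3 - ⅓*647²) - 1439) = (371405 + (1098304 - 1*1274*1045))*((569/3 - ⅓*418609) - 1439) = (371405 + (1098304 - 1331330))*((569/3 - 418609/3) - 1439) = (371405 - 233026)*(-418040/3 - 1439) = 138379*(-422357/3) = -58445339303/3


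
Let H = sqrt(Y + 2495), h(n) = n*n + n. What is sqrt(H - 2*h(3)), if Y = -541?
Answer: sqrt(-24 + sqrt(1954)) ≈ 4.4949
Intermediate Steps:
h(n) = n + n**2 (h(n) = n**2 + n = n + n**2)
H = sqrt(1954) (H = sqrt(-541 + 2495) = sqrt(1954) ≈ 44.204)
sqrt(H - 2*h(3)) = sqrt(sqrt(1954) - 6*(1 + 3)) = sqrt(sqrt(1954) - 6*4) = sqrt(sqrt(1954) - 2*12) = sqrt(sqrt(1954) - 24) = sqrt(-24 + sqrt(1954))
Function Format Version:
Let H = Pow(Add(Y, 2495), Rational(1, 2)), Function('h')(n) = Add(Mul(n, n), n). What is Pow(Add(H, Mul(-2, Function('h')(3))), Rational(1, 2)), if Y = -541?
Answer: Pow(Add(-24, Pow(1954, Rational(1, 2))), Rational(1, 2)) ≈ 4.4949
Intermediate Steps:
Function('h')(n) = Add(n, Pow(n, 2)) (Function('h')(n) = Add(Pow(n, 2), n) = Add(n, Pow(n, 2)))
H = Pow(1954, Rational(1, 2)) (H = Pow(Add(-541, 2495), Rational(1, 2)) = Pow(1954, Rational(1, 2)) ≈ 44.204)
Pow(Add(H, Mul(-2, Function('h')(3))), Rational(1, 2)) = Pow(Add(Pow(1954, Rational(1, 2)), Mul(-2, Mul(3, Add(1, 3)))), Rational(1, 2)) = Pow(Add(Pow(1954, Rational(1, 2)), Mul(-2, Mul(3, 4))), Rational(1, 2)) = Pow(Add(Pow(1954, Rational(1, 2)), Mul(-2, 12)), Rational(1, 2)) = Pow(Add(Pow(1954, Rational(1, 2)), -24), Rational(1, 2)) = Pow(Add(-24, Pow(1954, Rational(1, 2))), Rational(1, 2))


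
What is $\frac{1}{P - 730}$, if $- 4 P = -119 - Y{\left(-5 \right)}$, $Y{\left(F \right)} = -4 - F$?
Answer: $- \frac{1}{700} \approx -0.0014286$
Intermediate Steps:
$P = 30$ ($P = - \frac{-119 - \left(-4 - -5\right)}{4} = - \frac{-119 - \left(-4 + 5\right)}{4} = - \frac{-119 - 1}{4} = \left(- \frac{1}{4}\right) \left(-120\right) = 30$)
$\frac{1}{P - 730} = \frac{1}{30 - 730} = \frac{1}{-700} = - \frac{1}{700}$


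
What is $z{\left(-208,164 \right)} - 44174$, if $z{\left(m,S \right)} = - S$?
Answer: $-44338$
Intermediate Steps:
$z{\left(-208,164 \right)} - 44174 = \left(-1\right) 164 - 44174 = -164 - 44174 = -44338$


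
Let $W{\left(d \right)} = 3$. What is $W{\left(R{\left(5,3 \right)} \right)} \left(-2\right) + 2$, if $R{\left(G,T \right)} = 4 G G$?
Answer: $-4$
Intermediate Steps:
$R{\left(G,T \right)} = 4 G^{2}$
$W{\left(R{\left(5,3 \right)} \right)} \left(-2\right) + 2 = 3 \left(-2\right) + 2 = -6 + 2 = -4$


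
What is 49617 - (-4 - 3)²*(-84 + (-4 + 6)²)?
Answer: 53537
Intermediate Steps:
49617 - (-4 - 3)²*(-84 + (-4 + 6)²) = 49617 - (-7)²*(-84 + 2²) = 49617 - 49*(-84 + 4) = 49617 - 49*(-80) = 49617 - 1*(-3920) = 49617 + 3920 = 53537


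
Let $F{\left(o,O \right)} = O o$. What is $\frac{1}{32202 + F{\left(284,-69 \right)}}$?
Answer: $\frac{1}{12606} \approx 7.9327 \cdot 10^{-5}$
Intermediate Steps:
$\frac{1}{32202 + F{\left(284,-69 \right)}} = \frac{1}{32202 - 19596} = \frac{1}{12606}$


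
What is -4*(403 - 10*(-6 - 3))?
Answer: -1972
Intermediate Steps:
-4*(403 - 10*(-6 - 3)) = -4*(403 - 10*(-9)) = -4*(403 + 90) = -4*493 = -1972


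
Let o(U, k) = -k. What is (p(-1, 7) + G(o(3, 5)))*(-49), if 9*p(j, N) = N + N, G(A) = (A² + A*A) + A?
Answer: -20531/9 ≈ -2281.2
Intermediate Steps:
G(A) = A + 2*A² (G(A) = (A² + A²) + A = 2*A² + A = A + 2*A²)
p(j, N) = 2*N/9 (p(j, N) = (N + N)/9 = (2*N)/9 = 2*N/9)
(p(-1, 7) + G(o(3, 5)))*(-49) = ((2/9)*7 + (-1*5)*(1 + 2*(-1*5)))*(-49) = (14/9 - 5*(1 + 2*(-5)))*(-49) = (14/9 - 5*(1 - 10))*(-49) = (14/9 - 5*(-9))*(-49) = (14/9 + 45)*(-49) = (419/9)*(-49) = -20531/9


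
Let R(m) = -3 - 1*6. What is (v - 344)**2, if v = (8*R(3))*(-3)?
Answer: 16384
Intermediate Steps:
R(m) = -9 (R(m) = -3 - 6 = -9)
v = 216 (v = (8*(-9))*(-3) = -72*(-3) = 216)
(v - 344)**2 = (216 - 344)**2 = (-128)**2 = 16384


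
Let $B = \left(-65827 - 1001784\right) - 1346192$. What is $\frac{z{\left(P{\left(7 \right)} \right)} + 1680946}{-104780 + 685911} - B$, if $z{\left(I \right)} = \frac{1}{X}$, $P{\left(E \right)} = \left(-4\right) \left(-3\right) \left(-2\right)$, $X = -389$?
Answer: $\frac{545664861102070}{226059959} \approx 2.4138 \cdot 10^{6}$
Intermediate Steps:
$P{\left(E \right)} = -24$ ($P{\left(E \right)} = 12 \left(-2\right) = -24$)
$z{\left(I \right)} = - \frac{1}{389}$ ($z{\left(I \right)} = \frac{1}{-389} = - \frac{1}{389}$)
$B = -2413803$ ($B = -1067611 - 1346192 = -2413803$)
$\frac{z{\left(P{\left(7 \right)} \right)} + 1680946}{-104780 + 685911} - B = \frac{- \frac{1}{389} + 1680946}{-104780 + 685911} - -2413803 = \frac{653887993}{389 \cdot 581131} + 2413803 = \frac{653887993}{389} \cdot \frac{1}{581131} + 2413803 = \frac{653887993}{226059959} + 2413803 = \frac{545664861102070}{226059959}$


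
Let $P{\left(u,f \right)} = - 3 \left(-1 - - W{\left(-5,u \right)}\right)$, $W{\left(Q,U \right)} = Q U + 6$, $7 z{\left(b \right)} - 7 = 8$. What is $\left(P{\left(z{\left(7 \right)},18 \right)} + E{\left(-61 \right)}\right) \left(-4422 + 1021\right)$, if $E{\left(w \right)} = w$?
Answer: $\frac{1044107}{7} \approx 1.4916 \cdot 10^{5}$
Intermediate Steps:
$z{\left(b \right)} = \frac{15}{7}$ ($z{\left(b \right)} = 1 + \frac{1}{7} \cdot 8 = 1 + \frac{8}{7} = \frac{15}{7}$)
$W{\left(Q,U \right)} = 6 + Q U$
$P{\left(u,f \right)} = -15 + 15 u$ ($P{\left(u,f \right)} = - 3 \left(-1 - \left(-6 + 5 u\right)\right) = - 3 \left(5 - 5 u\right) = -15 + 15 u$)
$\left(P{\left(z{\left(7 \right)},18 \right)} + E{\left(-61 \right)}\right) \left(-4422 + 1021\right) = \left(\left(-15 + 15 \cdot \frac{15}{7}\right) - 61\right) \left(-4422 + 1021\right) = \left(\left(-15 + \frac{225}{7}\right) - 61\right) \left(-3401\right) = \left(\frac{120}{7} - 61\right) \left(-3401\right) = \left(- \frac{307}{7}\right) \left(-3401\right) = \frac{1044107}{7}$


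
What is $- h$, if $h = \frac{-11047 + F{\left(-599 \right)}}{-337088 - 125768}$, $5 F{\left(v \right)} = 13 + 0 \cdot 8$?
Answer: $- \frac{27611}{1157140} \approx -0.023861$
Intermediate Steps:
$F{\left(v \right)} = \frac{13}{5}$ ($F{\left(v \right)} = \frac{13 + 0 \cdot 8}{5} = \frac{13 + 0}{5} = \frac{1}{5} \cdot 13 = \frac{13}{5}$)
$h = \frac{27611}{1157140}$ ($h = \frac{-11047 + \frac{13}{5}}{-337088 - 125768} = - \frac{55222}{5 \left(-337088 - 125768\right)} = - \frac{55222}{5 \left(-462856\right)} = \left(- \frac{55222}{5}\right) \left(- \frac{1}{462856}\right) = \frac{27611}{1157140} \approx 0.023861$)
$- h = \left(-1\right) \frac{27611}{1157140} = - \frac{27611}{1157140}$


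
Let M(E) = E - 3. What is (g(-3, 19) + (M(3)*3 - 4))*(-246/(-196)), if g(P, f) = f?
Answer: 1845/98 ≈ 18.827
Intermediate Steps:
M(E) = -3 + E
(g(-3, 19) + (M(3)*3 - 4))*(-246/(-196)) = (19 + ((-3 + 3)*3 - 4))*(-246/(-196)) = (19 + (0*3 - 4))*(-246*(-1/196)) = (19 + (0 - 4))*(123/98) = (19 - 4)*(123/98) = 15*(123/98) = 1845/98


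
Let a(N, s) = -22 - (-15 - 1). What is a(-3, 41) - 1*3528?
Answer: -3534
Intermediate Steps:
a(N, s) = -6 (a(N, s) = -22 - 1*(-16) = -22 + 16 = -6)
a(-3, 41) - 1*3528 = -6 - 1*3528 = -6 - 3528 = -3534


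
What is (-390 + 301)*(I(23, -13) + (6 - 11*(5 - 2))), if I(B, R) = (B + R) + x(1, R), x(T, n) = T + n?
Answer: 2581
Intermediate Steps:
I(B, R) = 1 + B + 2*R (I(B, R) = (B + R) + (1 + R) = 1 + B + 2*R)
(-390 + 301)*(I(23, -13) + (6 - 11*(5 - 2))) = (-390 + 301)*((1 + 23 + 2*(-13)) + (6 - 11*(5 - 2))) = -89*((1 + 23 - 26) + (6 - 11*3)) = -89*(-2 + (6 - 33)) = -89*(-2 - 27) = -89*(-29) = 2581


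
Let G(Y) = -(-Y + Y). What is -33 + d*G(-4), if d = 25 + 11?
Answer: -33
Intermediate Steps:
d = 36
G(Y) = 0 (G(Y) = -1*0 = 0)
-33 + d*G(-4) = -33 + 36*0 = -33 + 0 = -33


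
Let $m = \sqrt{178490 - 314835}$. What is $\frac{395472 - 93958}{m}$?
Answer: $- \frac{301514 i \sqrt{136345}}{136345} \approx - 816.56 i$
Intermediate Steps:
$m = i \sqrt{136345}$ ($m = \sqrt{-136345} = i \sqrt{136345} \approx 369.25 i$)
$\frac{395472 - 93958}{m} = \frac{395472 - 93958}{i \sqrt{136345}} = 301514 \left(- \frac{i \sqrt{136345}}{136345}\right) = - \frac{301514 i \sqrt{136345}}{136345}$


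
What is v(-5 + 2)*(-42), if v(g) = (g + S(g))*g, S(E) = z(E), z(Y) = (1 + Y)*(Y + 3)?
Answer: -378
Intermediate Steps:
z(Y) = (1 + Y)*(3 + Y)
S(E) = 3 + E**2 + 4*E
v(g) = g*(3 + g**2 + 5*g) (v(g) = (g + (3 + g**2 + 4*g))*g = (3 + g**2 + 5*g)*g = g*(3 + g**2 + 5*g))
v(-5 + 2)*(-42) = ((-5 + 2)*(3 + (-5 + 2)**2 + 5*(-5 + 2)))*(-42) = -3*(3 + (-3)**2 + 5*(-3))*(-42) = -3*(3 + 9 - 15)*(-42) = -3*(-3)*(-42) = 9*(-42) = -378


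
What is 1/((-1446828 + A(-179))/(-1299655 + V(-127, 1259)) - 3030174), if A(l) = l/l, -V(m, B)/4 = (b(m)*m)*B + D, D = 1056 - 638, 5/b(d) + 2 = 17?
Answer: -3264409/9891722936685 ≈ -3.3001e-7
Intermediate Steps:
b(d) = ⅓ (b(d) = 5/(-2 + 17) = 5/15 = 5*(1/15) = ⅓)
D = 418
V(m, B) = -1672 - 4*B*m/3 (V(m, B) = -4*((m/3)*B + 418) = -4*(B*m/3 + 418) = -4*(418 + B*m/3) = -1672 - 4*B*m/3)
A(l) = 1
1/((-1446828 + A(-179))/(-1299655 + V(-127, 1259)) - 3030174) = 1/((-1446828 + 1)/(-1299655 + (-1672 - 4/3*1259*(-127))) - 3030174) = 1/(-1446827/(-1299655 + (-1672 + 639572/3)) - 3030174) = 1/(-1446827/(-1299655 + 634556/3) - 3030174) = 1/(-1446827/(-3264409/3) - 3030174) = 1/(-1446827*(-3/3264409) - 3030174) = 1/(4340481/3264409 - 3030174) = 1/(-9891722936685/3264409) = -3264409/9891722936685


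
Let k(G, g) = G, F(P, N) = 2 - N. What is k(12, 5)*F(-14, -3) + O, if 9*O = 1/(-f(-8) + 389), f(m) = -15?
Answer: 218161/3636 ≈ 60.000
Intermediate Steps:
O = 1/3636 (O = 1/(9*(-1*(-15) + 389)) = 1/(9*(15 + 389)) = (⅑)/404 = (⅑)*(1/404) = 1/3636 ≈ 0.00027503)
k(12, 5)*F(-14, -3) + O = 12*(2 - 1*(-3)) + 1/3636 = 12*(2 + 3) + 1/3636 = 12*5 + 1/3636 = 60 + 1/3636 = 218161/3636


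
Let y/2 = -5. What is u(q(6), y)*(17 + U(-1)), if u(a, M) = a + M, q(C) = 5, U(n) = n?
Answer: -80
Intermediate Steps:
y = -10 (y = 2*(-5) = -10)
u(a, M) = M + a
u(q(6), y)*(17 + U(-1)) = (-10 + 5)*(17 - 1) = -5*16 = -80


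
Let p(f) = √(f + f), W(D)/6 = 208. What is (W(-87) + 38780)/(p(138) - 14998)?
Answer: -75042493/28117466 - 10007*√69/28117466 ≈ -2.6718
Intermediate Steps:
W(D) = 1248 (W(D) = 6*208 = 1248)
p(f) = √2*√f (p(f) = √(2*f) = √2*√f)
(W(-87) + 38780)/(p(138) - 14998) = (1248 + 38780)/(√2*√138 - 14998) = 40028/(2*√69 - 14998) = 40028/(-14998 + 2*√69)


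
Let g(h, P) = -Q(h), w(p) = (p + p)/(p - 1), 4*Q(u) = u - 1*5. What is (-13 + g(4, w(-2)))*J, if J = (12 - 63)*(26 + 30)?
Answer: 36414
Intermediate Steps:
Q(u) = -5/4 + u/4 (Q(u) = (u - 1*5)/4 = (u - 5)/4 = (-5 + u)/4 = -5/4 + u/4)
w(p) = 2*p/(-1 + p) (w(p) = (2*p)/(-1 + p) = 2*p/(-1 + p))
J = -2856 (J = -51*56 = -2856)
g(h, P) = 5/4 - h/4 (g(h, P) = -(-5/4 + h/4) = 5/4 - h/4)
(-13 + g(4, w(-2)))*J = (-13 + (5/4 - ¼*4))*(-2856) = (-13 + (5/4 - 1))*(-2856) = (-13 + ¼)*(-2856) = -51/4*(-2856) = 36414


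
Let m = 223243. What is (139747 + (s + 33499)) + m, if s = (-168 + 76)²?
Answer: 404953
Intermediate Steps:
s = 8464 (s = (-92)² = 8464)
(139747 + (s + 33499)) + m = (139747 + (8464 + 33499)) + 223243 = (139747 + 41963) + 223243 = 181710 + 223243 = 404953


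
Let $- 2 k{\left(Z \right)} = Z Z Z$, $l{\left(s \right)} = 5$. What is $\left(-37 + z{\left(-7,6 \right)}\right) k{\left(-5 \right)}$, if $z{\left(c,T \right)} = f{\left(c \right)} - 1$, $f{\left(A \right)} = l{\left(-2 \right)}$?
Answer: $- \frac{4125}{2} \approx -2062.5$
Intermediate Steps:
$f{\left(A \right)} = 5$
$k{\left(Z \right)} = - \frac{Z^{3}}{2}$ ($k{\left(Z \right)} = - \frac{Z Z Z}{2} = - \frac{Z^{2} Z}{2} = - \frac{Z^{3}}{2}$)
$z{\left(c,T \right)} = 4$ ($z{\left(c,T \right)} = 5 - 1 = 4$)
$\left(-37 + z{\left(-7,6 \right)}\right) k{\left(-5 \right)} = \left(-37 + 4\right) \left(- \frac{\left(-5\right)^{3}}{2}\right) = - 33 \left(\left(- \frac{1}{2}\right) \left(-125\right)\right) = \left(-33\right) \frac{125}{2} = - \frac{4125}{2}$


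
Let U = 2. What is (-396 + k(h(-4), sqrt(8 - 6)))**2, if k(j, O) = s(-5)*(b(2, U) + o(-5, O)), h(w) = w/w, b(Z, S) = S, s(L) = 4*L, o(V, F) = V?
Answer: 112896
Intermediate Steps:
h(w) = 1
k(j, O) = 60 (k(j, O) = (4*(-5))*(2 - 5) = -20*(-3) = 60)
(-396 + k(h(-4), sqrt(8 - 6)))**2 = (-396 + 60)**2 = (-336)**2 = 112896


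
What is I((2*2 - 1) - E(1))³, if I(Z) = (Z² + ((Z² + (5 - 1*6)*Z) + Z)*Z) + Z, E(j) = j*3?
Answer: 0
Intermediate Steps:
E(j) = 3*j
I(Z) = Z + Z² + Z³ (I(Z) = (Z² + ((Z² + (5 - 6)*Z) + Z)*Z) + Z = (Z² + ((Z² - Z) + Z)*Z) + Z = (Z² + Z²*Z) + Z = (Z² + Z³) + Z = Z + Z² + Z³)
I((2*2 - 1) - E(1))³ = (((2*2 - 1) - 3)*(1 + ((2*2 - 1) - 3) + ((2*2 - 1) - 3)²))³ = (((4 - 1) - 1*3)*(1 + ((4 - 1) - 1*3) + ((4 - 1) - 1*3)²))³ = ((3 - 3)*(1 + (3 - 3) + (3 - 3)²))³ = (0*(1 + 0 + 0²))³ = (0*(1 + 0 + 0))³ = (0*1)³ = 0³ = 0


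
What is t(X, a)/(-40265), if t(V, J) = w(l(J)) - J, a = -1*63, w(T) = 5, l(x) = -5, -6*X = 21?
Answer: -68/40265 ≈ -0.0016888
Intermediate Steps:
X = -7/2 (X = -⅙*21 = -7/2 ≈ -3.5000)
a = -63
t(V, J) = 5 - J
t(X, a)/(-40265) = (5 - 1*(-63))/(-40265) = (5 + 63)*(-1/40265) = 68*(-1/40265) = -68/40265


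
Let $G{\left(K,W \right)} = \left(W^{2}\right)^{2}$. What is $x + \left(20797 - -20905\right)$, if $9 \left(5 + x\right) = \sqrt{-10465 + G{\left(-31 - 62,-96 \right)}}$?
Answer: $41697 + \frac{\sqrt{84924191}}{9} \approx 42721.0$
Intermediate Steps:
$G{\left(K,W \right)} = W^{4}$
$x = -5 + \frac{\sqrt{84924191}}{9}$ ($x = -5 + \frac{\sqrt{-10465 + \left(-96\right)^{4}}}{9} = -5 + \frac{\sqrt{-10465 + 84934656}}{9} = -5 + \frac{\sqrt{84924191}}{9} \approx 1018.9$)
$x + \left(20797 - -20905\right) = \left(-5 + \frac{\sqrt{84924191}}{9}\right) + \left(20797 - -20905\right) = \left(-5 + \frac{\sqrt{84924191}}{9}\right) + \left(20797 + 20905\right) = \left(-5 + \frac{\sqrt{84924191}}{9}\right) + 41702 = 41697 + \frac{\sqrt{84924191}}{9}$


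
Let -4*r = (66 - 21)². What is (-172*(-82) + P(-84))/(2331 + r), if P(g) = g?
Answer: 56080/7299 ≈ 7.6832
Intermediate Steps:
r = -2025/4 (r = -(66 - 21)²/4 = -¼*45² = -¼*2025 = -2025/4 ≈ -506.25)
(-172*(-82) + P(-84))/(2331 + r) = (-172*(-82) - 84)/(2331 - 2025/4) = (14104 - 84)/(7299/4) = 14020*(4/7299) = 56080/7299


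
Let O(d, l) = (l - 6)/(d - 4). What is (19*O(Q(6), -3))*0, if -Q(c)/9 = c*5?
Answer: 0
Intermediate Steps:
Q(c) = -45*c (Q(c) = -9*c*5 = -45*c)
O(d, l) = (-6 + l)/(-4 + d)
(19*O(Q(6), -3))*0 = (19*((-6 - 3)/(-4 - 45*6)))*0 = (19*(-9/(-4 - 270)))*0 = (19*(-9/(-274)))*0 = (19*(-1/274*(-9)))*0 = (19*(9/274))*0 = (171/274)*0 = 0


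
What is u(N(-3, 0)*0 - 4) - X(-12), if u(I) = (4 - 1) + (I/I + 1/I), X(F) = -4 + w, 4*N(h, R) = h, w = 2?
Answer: 23/4 ≈ 5.7500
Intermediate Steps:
N(h, R) = h/4
X(F) = -2 (X(F) = -4 + 2 = -2)
u(I) = 4 + 1/I (u(I) = 3 + (1 + 1/I) = 4 + 1/I)
u(N(-3, 0)*0 - 4) - X(-12) = (4 + 1/(((¼)*(-3))*0 - 4)) - 1*(-2) = (4 + 1/(-¾*0 - 4)) + 2 = (4 + 1/(0 - 4)) + 2 = (4 + 1/(-4)) + 2 = (4 - ¼) + 2 = 15/4 + 2 = 23/4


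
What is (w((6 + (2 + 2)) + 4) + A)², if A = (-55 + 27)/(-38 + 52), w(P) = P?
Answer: 144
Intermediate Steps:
A = -2 (A = -28/14 = -28*1/14 = -2)
(w((6 + (2 + 2)) + 4) + A)² = (((6 + (2 + 2)) + 4) - 2)² = (((6 + 4) + 4) - 2)² = ((10 + 4) - 2)² = (14 - 2)² = 12² = 144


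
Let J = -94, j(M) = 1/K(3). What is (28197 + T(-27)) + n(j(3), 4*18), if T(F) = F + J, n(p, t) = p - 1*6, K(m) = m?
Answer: 84211/3 ≈ 28070.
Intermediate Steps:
j(M) = ⅓ (j(M) = 1/3 = ⅓)
n(p, t) = -6 + p (n(p, t) = p - 6 = -6 + p)
T(F) = -94 + F (T(F) = F - 94 = -94 + F)
(28197 + T(-27)) + n(j(3), 4*18) = (28197 + (-94 - 27)) + (-6 + ⅓) = (28197 - 121) - 17/3 = 28076 - 17/3 = 84211/3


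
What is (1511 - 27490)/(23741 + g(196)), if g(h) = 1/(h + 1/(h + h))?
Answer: -1996044507/1824092645 ≈ -1.0943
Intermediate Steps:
g(h) = 1/(h + 1/(2*h))
(1511 - 27490)/(23741 + g(196)) = (1511 - 27490)/(23741 + 2*196/(1 + 2*196²)) = -25979/(23741 + 2*196/(1 + 2*38416)) = -25979/(23741 + 2*196/(1 + 76832)) = -25979/(23741 + 2*196/76833) = -25979/(23741 + 2*196*(1/76833)) = -25979/(23741 + 392/76833) = -25979/1824092645/76833 = -25979*76833/1824092645 = -1996044507/1824092645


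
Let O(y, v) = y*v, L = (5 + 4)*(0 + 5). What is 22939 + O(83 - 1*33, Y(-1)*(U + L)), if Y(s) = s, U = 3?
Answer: 20539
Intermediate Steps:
L = 45 (L = 9*5 = 45)
O(y, v) = v*y
22939 + O(83 - 1*33, Y(-1)*(U + L)) = 22939 + (-(3 + 45))*(83 - 1*33) = 22939 + (-1*48)*(83 - 33) = 22939 - 48*50 = 22939 - 2400 = 20539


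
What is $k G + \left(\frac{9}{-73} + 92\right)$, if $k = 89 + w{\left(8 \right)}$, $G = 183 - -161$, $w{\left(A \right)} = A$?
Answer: $\frac{2442571}{73} \approx 33460.0$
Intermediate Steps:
$G = 344$ ($G = 183 + 161 = 344$)
$k = 97$ ($k = 89 + 8 = 97$)
$k G + \left(\frac{9}{-73} + 92\right) = 97 \cdot 344 + \left(\frac{9}{-73} + 92\right) = 33368 + \left(9 \left(- \frac{1}{73}\right) + 92\right) = 33368 + \left(- \frac{9}{73} + 92\right) = 33368 + \frac{6707}{73} = \frac{2442571}{73}$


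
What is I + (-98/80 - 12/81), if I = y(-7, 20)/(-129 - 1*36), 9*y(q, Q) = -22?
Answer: -163/120 ≈ -1.3583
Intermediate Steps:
y(q, Q) = -22/9 (y(q, Q) = (⅑)*(-22) = -22/9)
I = 2/135 (I = -22/(9*(-129 - 1*36)) = -22/(9*(-129 - 36)) = -22/9/(-165) = -22/9*(-1/165) = 2/135 ≈ 0.014815)
I + (-98/80 - 12/81) = 2/135 + (-98/80 - 12/81) = 2/135 + (-98*1/80 - 12*1/81) = 2/135 + (-49/40 - 4/27) = 2/135 - 1483/1080 = -163/120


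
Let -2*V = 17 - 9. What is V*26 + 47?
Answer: -57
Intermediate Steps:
V = -4 (V = -(17 - 9)/2 = -½*8 = -4)
V*26 + 47 = -4*26 + 47 = -104 + 47 = -57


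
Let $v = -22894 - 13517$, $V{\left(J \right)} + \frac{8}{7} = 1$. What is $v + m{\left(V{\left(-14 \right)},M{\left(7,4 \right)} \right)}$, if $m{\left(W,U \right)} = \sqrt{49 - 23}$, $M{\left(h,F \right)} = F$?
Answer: $-36411 + \sqrt{26} \approx -36406.0$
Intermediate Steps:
$V{\left(J \right)} = - \frac{1}{7}$ ($V{\left(J \right)} = - \frac{8}{7} + 1 = - \frac{1}{7}$)
$v = -36411$
$m{\left(W,U \right)} = \sqrt{26}$
$v + m{\left(V{\left(-14 \right)},M{\left(7,4 \right)} \right)} = -36411 + \sqrt{26}$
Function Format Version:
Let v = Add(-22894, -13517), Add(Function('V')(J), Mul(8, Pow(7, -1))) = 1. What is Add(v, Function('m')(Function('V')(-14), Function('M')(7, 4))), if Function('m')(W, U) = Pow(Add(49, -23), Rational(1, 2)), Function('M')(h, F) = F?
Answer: Add(-36411, Pow(26, Rational(1, 2))) ≈ -36406.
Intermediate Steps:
Function('V')(J) = Rational(-1, 7) (Function('V')(J) = Add(Rational(-8, 7), 1) = Rational(-1, 7))
v = -36411
Function('m')(W, U) = Pow(26, Rational(1, 2))
Add(v, Function('m')(Function('V')(-14), Function('M')(7, 4))) = Add(-36411, Pow(26, Rational(1, 2)))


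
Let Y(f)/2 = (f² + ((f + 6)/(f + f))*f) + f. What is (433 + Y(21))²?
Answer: 1915456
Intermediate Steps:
Y(f) = 6 + 2*f² + 3*f (Y(f) = 2*((f² + ((f + 6)/(f + f))*f) + f) = 2*((f² + ((6 + f)/((2*f)))*f) + f) = 2*((f² + ((6 + f)*(1/(2*f)))*f) + f) = 2*((f² + ((6 + f)/(2*f))*f) + f) = 2*((f² + (3 + f/2)) + f) = 2*((3 + f² + f/2) + f) = 2*(3 + f² + 3*f/2) = 6 + 2*f² + 3*f)
(433 + Y(21))² = (433 + (6 + 2*21² + 3*21))² = (433 + (6 + 2*441 + 63))² = (433 + (6 + 882 + 63))² = (433 + 951)² = 1384² = 1915456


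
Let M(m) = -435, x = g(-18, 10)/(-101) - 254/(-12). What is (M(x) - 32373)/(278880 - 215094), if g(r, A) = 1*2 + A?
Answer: -5468/10631 ≈ -0.51435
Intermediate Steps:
g(r, A) = 2 + A
x = 12755/606 (x = (2 + 10)/(-101) - 254/(-12) = 12*(-1/101) - 254*(-1/12) = -12/101 + 127/6 = 12755/606 ≈ 21.048)
(M(x) - 32373)/(278880 - 215094) = (-435 - 32373)/(278880 - 215094) = -32808/63786 = -32808*1/63786 = -5468/10631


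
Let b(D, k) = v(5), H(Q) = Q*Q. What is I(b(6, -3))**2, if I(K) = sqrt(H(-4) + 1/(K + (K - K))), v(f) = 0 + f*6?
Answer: 481/30 ≈ 16.033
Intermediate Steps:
H(Q) = Q**2
v(f) = 6*f (v(f) = 0 + 6*f = 6*f)
b(D, k) = 30 (b(D, k) = 6*5 = 30)
I(K) = sqrt(16 + 1/K) (I(K) = sqrt((-4)**2 + 1/(K + (K - K))) = sqrt(16 + 1/(K + 0)) = sqrt(16 + 1/K))
I(b(6, -3))**2 = (sqrt(16 + 1/30))**2 = (sqrt(481/30))**2 = (sqrt(14430)/30)**2 = 481/30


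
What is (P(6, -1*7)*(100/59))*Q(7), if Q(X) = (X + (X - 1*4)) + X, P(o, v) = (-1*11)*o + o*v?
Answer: -183600/59 ≈ -3111.9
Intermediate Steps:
P(o, v) = -11*o + o*v
Q(X) = -4 + 3*X (Q(X) = (X + (X - 4)) + X = (X + (-4 + X)) + X = (-4 + 2*X) + X = -4 + 3*X)
(P(6, -1*7)*(100/59))*Q(7) = ((6*(-11 - 1*7))*(100/59))*(-4 + 3*7) = ((6*(-11 - 7))*(100*(1/59)))*(-4 + 21) = ((6*(-18))*(100/59))*17 = -108*100/59*17 = -10800/59*17 = -183600/59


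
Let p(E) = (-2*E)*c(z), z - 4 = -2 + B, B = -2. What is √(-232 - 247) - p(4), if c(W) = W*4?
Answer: I*√479 ≈ 21.886*I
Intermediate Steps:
z = 0 (z = 4 + (-2 - 2) = 4 - 4 = 0)
c(W) = 4*W
p(E) = 0 (p(E) = (-2*E)*(4*0) = -2*E*0 = 0)
√(-232 - 247) - p(4) = √(-232 - 247) - 1*0 = √(-479) + 0 = I*√479 + 0 = I*√479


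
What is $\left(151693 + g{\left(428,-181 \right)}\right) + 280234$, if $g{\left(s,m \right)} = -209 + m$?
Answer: $431537$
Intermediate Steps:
$\left(151693 + g{\left(428,-181 \right)}\right) + 280234 = \left(151693 - 390\right) + 280234 = 151303 + 280234 = 431537$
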